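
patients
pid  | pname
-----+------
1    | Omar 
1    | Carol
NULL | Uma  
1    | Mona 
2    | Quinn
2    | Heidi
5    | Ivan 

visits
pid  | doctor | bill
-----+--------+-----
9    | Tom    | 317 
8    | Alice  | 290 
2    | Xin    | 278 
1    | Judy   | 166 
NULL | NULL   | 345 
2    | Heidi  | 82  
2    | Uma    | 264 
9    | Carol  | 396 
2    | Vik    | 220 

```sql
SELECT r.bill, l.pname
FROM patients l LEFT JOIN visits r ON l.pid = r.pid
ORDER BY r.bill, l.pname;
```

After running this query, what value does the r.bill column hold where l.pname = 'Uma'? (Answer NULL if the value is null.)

LEFT JOIN keeps every row from `patients`; unmatched rows get NULL for `visits`'s columns.
Matching on l.pid = r.pid. A NULL in a compared column never satisfies the condition.
Matched pairs: 11; unmatched l rows kept: 2.

NULL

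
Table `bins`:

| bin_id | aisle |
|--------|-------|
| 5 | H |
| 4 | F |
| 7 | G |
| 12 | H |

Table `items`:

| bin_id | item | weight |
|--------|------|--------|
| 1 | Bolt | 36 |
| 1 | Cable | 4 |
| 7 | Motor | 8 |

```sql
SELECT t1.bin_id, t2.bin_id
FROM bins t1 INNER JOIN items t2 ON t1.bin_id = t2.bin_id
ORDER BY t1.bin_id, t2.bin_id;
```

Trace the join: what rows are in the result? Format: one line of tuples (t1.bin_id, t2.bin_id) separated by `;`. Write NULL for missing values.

INNER JOIN keeps only pairs where the ON condition holds.
Matching on t1.bin_id = t2.bin_id.
Matched pairs: 1.

(7, 7)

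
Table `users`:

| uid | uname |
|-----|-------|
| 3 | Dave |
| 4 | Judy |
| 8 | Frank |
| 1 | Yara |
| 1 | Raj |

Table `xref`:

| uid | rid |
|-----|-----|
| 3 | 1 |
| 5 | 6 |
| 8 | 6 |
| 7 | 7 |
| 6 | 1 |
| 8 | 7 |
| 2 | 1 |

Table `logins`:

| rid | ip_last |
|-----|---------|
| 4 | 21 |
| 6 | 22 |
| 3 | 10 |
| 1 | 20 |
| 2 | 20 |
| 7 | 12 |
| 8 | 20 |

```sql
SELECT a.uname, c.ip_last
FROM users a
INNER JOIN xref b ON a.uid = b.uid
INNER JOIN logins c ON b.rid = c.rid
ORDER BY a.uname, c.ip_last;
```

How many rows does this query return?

3

Step 1 — a INNER JOIN b on uid → 3 row(s).
Then INNER JOIN `logins c` on rid: keep only rows whose b.rid appears in c.
Result: 3 row(s).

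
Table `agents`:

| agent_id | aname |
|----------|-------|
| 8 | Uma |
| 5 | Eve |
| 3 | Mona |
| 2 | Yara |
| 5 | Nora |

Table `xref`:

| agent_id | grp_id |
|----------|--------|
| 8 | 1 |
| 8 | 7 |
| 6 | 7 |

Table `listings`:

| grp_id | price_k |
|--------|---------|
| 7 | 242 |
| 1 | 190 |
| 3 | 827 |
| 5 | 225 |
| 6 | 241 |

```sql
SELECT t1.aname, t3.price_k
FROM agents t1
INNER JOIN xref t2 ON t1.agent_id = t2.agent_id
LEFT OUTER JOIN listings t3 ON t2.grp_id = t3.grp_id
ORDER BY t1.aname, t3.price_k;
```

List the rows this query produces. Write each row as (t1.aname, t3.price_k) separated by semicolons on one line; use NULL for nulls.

Evaluate left to right. First `agents t1 INNER JOIN xref t2` on agent_id: 2 row(s).
Then LEFT JOIN `listings t3` on grp_id: each of those 2 rows is kept; rows whose t2.grp_id has no match in t3 get NULL for t3's columns.

(Uma, 190); (Uma, 242)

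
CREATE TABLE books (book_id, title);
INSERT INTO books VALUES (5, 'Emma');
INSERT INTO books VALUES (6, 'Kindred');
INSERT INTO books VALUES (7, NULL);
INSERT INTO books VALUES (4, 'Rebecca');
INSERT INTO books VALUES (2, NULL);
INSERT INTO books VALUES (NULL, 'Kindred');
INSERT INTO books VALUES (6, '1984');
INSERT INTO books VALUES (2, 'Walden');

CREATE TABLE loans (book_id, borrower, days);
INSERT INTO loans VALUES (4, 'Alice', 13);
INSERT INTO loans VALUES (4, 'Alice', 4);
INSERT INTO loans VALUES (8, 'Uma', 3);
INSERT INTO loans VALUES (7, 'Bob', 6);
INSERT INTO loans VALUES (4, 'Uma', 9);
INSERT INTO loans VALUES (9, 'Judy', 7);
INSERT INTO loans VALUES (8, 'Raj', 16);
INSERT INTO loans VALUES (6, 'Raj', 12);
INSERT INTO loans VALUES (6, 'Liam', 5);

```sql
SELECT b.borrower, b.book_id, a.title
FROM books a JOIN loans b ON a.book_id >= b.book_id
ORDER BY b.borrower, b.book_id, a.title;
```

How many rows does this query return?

22

INNER JOIN keeps only pairs where the ON condition holds.
Matching on a.book_id >= b.book_id. A NULL in a compared column never satisfies the condition.
Matched pairs: 22.
Total: 22 rows.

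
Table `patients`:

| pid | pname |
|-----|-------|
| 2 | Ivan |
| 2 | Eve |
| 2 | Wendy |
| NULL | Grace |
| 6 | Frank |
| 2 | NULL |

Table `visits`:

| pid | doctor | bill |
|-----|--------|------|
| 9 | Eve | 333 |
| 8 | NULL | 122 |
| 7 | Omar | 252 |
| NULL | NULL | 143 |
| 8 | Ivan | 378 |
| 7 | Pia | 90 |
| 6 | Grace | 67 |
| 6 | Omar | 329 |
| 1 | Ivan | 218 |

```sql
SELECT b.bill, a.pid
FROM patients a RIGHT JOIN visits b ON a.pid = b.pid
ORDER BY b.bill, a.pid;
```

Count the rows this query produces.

9

RIGHT JOIN keeps every row from `visits`; unmatched rows get NULL for `patients`'s columns.
Matching on a.pid = b.pid. A NULL in a compared column never satisfies the condition.
- a[0] pid=2 → no match.
- a[1] pid=2 → no match.
- a[2] pid=2 → no match.
- a[3] pid=NULL → no match.
- a[4] pid=6 → 2 match(es) in b → 2 row(s).
- a[5] pid=2 → no match.
- 7 row(s) from b found no a partner → padded with NULL.
Total: 2 matched + 7 padded = 9 rows.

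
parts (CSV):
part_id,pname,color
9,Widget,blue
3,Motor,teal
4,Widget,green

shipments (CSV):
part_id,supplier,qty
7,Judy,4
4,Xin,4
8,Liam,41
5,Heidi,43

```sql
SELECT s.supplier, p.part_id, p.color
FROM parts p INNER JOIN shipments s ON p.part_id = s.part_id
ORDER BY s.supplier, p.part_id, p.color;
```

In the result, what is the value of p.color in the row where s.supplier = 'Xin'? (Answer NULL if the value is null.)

green

INNER JOIN keeps only pairs where the ON condition holds.
Matching on p.part_id = s.part_id.
Matched pairs: 1.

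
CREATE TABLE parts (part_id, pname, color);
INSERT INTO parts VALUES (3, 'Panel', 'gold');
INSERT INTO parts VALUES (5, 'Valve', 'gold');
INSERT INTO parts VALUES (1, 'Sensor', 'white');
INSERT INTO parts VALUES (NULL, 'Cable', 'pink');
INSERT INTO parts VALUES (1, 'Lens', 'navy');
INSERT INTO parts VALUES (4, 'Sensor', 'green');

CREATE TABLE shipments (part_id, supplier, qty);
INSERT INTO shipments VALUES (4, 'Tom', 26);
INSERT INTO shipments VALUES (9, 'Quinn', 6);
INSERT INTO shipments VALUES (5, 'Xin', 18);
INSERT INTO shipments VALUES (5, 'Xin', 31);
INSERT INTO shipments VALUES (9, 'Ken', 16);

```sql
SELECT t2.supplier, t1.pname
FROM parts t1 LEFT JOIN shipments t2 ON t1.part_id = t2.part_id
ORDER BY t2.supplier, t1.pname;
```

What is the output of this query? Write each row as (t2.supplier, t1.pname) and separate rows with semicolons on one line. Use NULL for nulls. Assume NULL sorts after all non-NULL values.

LEFT JOIN keeps every row from `parts`; unmatched rows get NULL for `shipments`'s columns.
Matching on t1.part_id = t2.part_id. A NULL in a compared column never satisfies the condition.
- t1[0] part_id=3 → no match; kept with NULLs on the t2 side.
- t1[1] part_id=5 → 2 match(es) in t2 → 2 row(s).
- t1[2] part_id=1 → no match; kept with NULLs on the t2 side.
- t1[3] part_id=NULL → no match; kept with NULLs on the t2 side.
- t1[4] part_id=1 → no match; kept with NULLs on the t2 side.
- t1[5] part_id=4 → 1 match(es) in t2 → 1 row(s).
After projecting and ordering:
t2.supplier | t1.pname
Tom | Sensor
Xin | Valve
Xin | Valve
NULL | Cable
NULL | Lens
NULL | Panel
NULL | Sensor

(Tom, Sensor); (Xin, Valve); (Xin, Valve); (NULL, Cable); (NULL, Lens); (NULL, Panel); (NULL, Sensor)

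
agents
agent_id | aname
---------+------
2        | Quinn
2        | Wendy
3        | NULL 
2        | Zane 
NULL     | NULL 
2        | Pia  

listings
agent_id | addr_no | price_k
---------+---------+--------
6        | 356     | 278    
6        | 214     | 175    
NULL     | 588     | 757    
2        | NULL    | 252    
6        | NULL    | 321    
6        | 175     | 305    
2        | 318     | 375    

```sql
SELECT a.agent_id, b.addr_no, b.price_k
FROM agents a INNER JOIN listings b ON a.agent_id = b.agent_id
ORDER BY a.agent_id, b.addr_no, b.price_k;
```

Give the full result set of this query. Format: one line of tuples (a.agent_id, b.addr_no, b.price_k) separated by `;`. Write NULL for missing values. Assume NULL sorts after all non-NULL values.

(2, 318, 375); (2, 318, 375); (2, 318, 375); (2, 318, 375); (2, NULL, 252); (2, NULL, 252); (2, NULL, 252); (2, NULL, 252)

INNER JOIN keeps only pairs where the ON condition holds.
Matching on a.agent_id = b.agent_id. A NULL in a compared column never satisfies the condition.
- a (agent_id=2) pairs with 2 row(s) of b.
- a (agent_id=2) pairs with 2 row(s) of b.
- a (agent_id=3) has no partner → excluded.
- a (agent_id=2) pairs with 2 row(s) of b.
- a (agent_id=NULL) has no partner → excluded.
- a (agent_id=2) pairs with 2 row(s) of b.
After projecting and ordering:
a.agent_id | b.addr_no | b.price_k
2 | 318 | 375
2 | 318 | 375
2 | 318 | 375
2 | 318 | 375
2 | NULL | 252
2 | NULL | 252
2 | NULL | 252
2 | NULL | 252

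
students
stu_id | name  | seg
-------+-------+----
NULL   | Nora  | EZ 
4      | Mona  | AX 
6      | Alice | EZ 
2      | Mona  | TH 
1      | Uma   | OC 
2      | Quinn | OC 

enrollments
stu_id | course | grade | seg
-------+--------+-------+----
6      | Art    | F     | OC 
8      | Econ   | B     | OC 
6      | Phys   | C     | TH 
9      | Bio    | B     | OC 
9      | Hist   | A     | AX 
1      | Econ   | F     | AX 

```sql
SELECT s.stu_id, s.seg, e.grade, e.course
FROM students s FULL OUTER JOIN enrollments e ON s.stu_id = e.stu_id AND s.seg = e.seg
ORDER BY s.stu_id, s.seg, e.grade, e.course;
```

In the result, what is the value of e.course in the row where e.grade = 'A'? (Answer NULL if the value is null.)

FULL OUTER JOIN keeps every row from both sides; unmatched rows get NULL for the other side's columns.
Matching on s.stu_id = e.stu_id AND s.seg = e.seg. A NULL in a compared column never satisfies the condition.
- s (stu_id=NULL, seg=EZ) has no partner → padded with NULL.
- s (stu_id=4, seg=AX) has no partner → padded with NULL.
- s (stu_id=6, seg=EZ) has no partner → padded with NULL.
- s (stu_id=2, seg=TH) has no partner → padded with NULL.
- s (stu_id=1, seg=OC) has no partner → padded with NULL.
- s (stu_id=2, seg=OC) has no partner → padded with NULL.
- 6 row(s) from e found no s partner → padded with NULL.

Hist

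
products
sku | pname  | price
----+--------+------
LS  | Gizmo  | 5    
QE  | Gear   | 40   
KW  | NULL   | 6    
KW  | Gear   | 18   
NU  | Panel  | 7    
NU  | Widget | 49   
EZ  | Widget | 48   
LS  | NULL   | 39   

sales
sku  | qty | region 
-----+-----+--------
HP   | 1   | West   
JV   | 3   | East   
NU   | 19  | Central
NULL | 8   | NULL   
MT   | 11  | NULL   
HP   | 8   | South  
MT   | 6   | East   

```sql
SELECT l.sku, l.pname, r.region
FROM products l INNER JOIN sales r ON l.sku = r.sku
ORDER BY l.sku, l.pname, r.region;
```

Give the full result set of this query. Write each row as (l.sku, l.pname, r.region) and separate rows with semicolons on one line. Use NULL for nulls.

(NU, Panel, Central); (NU, Widget, Central)

INNER JOIN keeps only pairs where the ON condition holds.
Matching on l.sku = r.sku. A NULL in a compared column never satisfies the condition.
- l[0] sku=LS → no match; dropped.
- l[1] sku=QE → no match; dropped.
- l[2] sku=KW → no match; dropped.
- l[3] sku=KW → no match; dropped.
- l[4] sku=NU → 1 match(es) in r → 1 row(s).
- l[5] sku=NU → 1 match(es) in r → 1 row(s).
- l[6] sku=EZ → no match; dropped.
- l[7] sku=LS → no match; dropped.
After projecting and ordering:
l.sku | l.pname | r.region
NU | Panel | Central
NU | Widget | Central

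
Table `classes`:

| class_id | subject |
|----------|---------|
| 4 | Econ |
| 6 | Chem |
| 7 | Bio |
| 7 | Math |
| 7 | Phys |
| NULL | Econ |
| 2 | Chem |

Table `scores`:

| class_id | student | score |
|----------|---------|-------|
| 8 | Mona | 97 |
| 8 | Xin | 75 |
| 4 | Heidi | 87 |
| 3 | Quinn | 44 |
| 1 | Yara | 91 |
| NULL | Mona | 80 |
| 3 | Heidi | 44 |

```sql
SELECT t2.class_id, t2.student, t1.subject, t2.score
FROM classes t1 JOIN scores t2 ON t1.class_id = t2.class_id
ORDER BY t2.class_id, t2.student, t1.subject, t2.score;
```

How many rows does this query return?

INNER JOIN keeps only pairs where the ON condition holds.
Matching on t1.class_id = t2.class_id. A NULL in a compared column never satisfies the condition.
Matched pairs: 1.
Total: 1 rows.

1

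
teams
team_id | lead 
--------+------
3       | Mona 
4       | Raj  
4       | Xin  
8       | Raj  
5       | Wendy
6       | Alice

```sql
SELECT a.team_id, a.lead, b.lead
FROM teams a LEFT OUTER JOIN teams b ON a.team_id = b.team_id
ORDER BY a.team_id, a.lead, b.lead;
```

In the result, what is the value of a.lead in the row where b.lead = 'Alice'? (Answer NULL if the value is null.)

Alice

LEFT JOIN keeps every row from `teams a`; unmatched rows get NULL for `teams b`'s columns.
Matching on a.team_id = b.team_id.
- a row (team_id=3): matches 1 b row(s) → 1 output row(s).
- a row (team_id=4): matches 2 b row(s) → 2 output row(s).
- a row (team_id=4): matches 2 b row(s) → 2 output row(s).
- a row (team_id=8): matches 1 b row(s) → 1 output row(s).
- a row (team_id=5): matches 1 b row(s) → 1 output row(s).
- a row (team_id=6): matches 1 b row(s) → 1 output row(s).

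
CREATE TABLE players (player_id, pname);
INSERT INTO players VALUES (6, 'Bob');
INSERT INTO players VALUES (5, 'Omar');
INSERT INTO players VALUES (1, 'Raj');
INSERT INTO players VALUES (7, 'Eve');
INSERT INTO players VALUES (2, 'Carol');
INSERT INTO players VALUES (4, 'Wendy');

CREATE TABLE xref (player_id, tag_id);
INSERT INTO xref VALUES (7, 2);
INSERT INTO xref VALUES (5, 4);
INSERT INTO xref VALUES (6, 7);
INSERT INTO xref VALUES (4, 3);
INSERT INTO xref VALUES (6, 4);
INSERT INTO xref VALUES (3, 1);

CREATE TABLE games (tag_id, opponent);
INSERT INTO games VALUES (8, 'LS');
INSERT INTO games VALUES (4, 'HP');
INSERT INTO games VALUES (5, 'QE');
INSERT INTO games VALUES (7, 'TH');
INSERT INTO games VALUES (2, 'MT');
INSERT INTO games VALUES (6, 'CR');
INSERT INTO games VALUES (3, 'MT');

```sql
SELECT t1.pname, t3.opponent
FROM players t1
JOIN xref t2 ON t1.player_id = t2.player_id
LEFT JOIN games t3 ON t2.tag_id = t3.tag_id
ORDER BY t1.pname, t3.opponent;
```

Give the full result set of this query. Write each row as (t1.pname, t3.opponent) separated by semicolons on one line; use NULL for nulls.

Step 1 — t1 INNER JOIN t2 on player_id → 5 row(s).
Then LEFT JOIN `games t3` on tag_id: each of those 5 rows is kept; rows whose t2.tag_id has no match in t3 get NULL for t3's columns.

(Bob, HP); (Bob, TH); (Eve, MT); (Omar, HP); (Wendy, MT)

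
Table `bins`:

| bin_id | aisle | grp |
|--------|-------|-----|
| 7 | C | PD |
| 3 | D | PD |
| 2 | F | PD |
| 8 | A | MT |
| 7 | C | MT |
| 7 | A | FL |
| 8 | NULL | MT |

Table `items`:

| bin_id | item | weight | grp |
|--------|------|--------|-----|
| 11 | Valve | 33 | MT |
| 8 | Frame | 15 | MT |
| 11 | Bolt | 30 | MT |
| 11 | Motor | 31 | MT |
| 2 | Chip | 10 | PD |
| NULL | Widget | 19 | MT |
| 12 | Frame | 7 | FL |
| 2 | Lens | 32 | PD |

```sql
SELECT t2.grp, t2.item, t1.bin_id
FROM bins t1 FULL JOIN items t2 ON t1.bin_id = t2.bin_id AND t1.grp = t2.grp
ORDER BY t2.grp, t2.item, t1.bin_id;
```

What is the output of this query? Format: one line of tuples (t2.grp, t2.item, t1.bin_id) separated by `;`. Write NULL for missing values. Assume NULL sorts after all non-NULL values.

FULL OUTER JOIN keeps every row from both sides; unmatched rows get NULL for the other side's columns.
Matching on t1.bin_id = t2.bin_id AND t1.grp = t2.grp. A NULL in a compared column never satisfies the condition.
- bin_id=7, grp=PD: no t2 row matches, row kept with t2 columns NULL.
- bin_id=3, grp=PD: no t2 row matches, row kept with t2 columns NULL.
- bin_id=2, grp=PD: 2 matching t2 row(s), so 2 row(s) emitted.
- bin_id=8, grp=MT: 1 matching t2 row(s), so 1 row(s) emitted.
- bin_id=7, grp=MT: no t2 row matches, row kept with t2 columns NULL.
- bin_id=7, grp=FL: no t2 row matches, row kept with t2 columns NULL.
- bin_id=8, grp=MT: 1 matching t2 row(s), so 1 row(s) emitted.
- 5 t2 row(s) had no t1 match → kept, t1 columns NULL.

(FL, Frame, NULL); (MT, Bolt, NULL); (MT, Frame, 8); (MT, Frame, 8); (MT, Motor, NULL); (MT, Valve, NULL); (MT, Widget, NULL); (PD, Chip, 2); (PD, Lens, 2); (NULL, NULL, 3); (NULL, NULL, 7); (NULL, NULL, 7); (NULL, NULL, 7)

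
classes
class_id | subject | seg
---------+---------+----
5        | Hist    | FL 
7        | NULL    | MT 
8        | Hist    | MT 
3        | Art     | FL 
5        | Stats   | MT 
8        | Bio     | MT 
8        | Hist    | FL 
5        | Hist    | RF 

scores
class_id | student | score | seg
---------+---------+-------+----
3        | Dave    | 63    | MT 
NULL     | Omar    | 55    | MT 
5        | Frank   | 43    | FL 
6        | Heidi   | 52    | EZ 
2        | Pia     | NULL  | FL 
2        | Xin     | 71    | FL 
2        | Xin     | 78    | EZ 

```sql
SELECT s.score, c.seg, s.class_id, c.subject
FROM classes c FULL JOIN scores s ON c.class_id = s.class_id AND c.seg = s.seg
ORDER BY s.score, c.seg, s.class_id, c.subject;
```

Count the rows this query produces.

FULL OUTER JOIN keeps every row from both sides; unmatched rows get NULL for the other side's columns.
Matching on c.class_id = s.class_id AND c.seg = s.seg. A NULL in a compared column never satisfies the condition.
Matched pairs: 1; unmatched c rows kept: 7; unmatched s rows kept: 6.
Total: 1 matched + 13 padded = 14 rows.

14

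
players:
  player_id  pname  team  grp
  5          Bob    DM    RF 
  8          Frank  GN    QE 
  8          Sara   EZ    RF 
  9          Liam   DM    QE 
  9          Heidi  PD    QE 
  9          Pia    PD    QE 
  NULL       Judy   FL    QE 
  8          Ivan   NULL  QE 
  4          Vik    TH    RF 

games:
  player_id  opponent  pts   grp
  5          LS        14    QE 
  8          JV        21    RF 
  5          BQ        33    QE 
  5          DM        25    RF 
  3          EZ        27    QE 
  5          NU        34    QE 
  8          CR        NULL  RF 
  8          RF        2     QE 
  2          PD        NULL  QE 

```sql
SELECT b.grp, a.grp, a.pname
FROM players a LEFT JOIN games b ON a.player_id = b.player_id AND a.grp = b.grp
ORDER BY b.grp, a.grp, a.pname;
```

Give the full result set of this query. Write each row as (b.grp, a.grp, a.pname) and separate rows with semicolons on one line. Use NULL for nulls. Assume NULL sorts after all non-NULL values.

LEFT JOIN keeps every row from `players`; unmatched rows get NULL for `games`'s columns.
Matching on a.player_id = b.player_id AND a.grp = b.grp. A NULL in a compared column never satisfies the condition.
- player_id=5, grp=RF: 1 matching b row(s), so 1 row(s) emitted.
- player_id=8, grp=QE: 1 matching b row(s), so 1 row(s) emitted.
- player_id=8, grp=RF: 2 matching b row(s), so 2 row(s) emitted.
- player_id=9, grp=QE: no b row matches, row kept with b columns NULL.
- player_id=9, grp=QE: no b row matches, row kept with b columns NULL.
- player_id=9, grp=QE: no b row matches, row kept with b columns NULL.
- player_id=NULL, grp=QE: no b row matches, row kept with b columns NULL.
- player_id=8, grp=QE: 1 matching b row(s), so 1 row(s) emitted.
- player_id=4, grp=RF: no b row matches, row kept with b columns NULL.
After projecting and ordering:
b.grp | a.grp | a.pname
QE | QE | Frank
QE | QE | Ivan
RF | RF | Bob
RF | RF | Sara
RF | RF | Sara
NULL | QE | Heidi
NULL | QE | Judy
NULL | QE | Liam
NULL | QE | Pia
NULL | RF | Vik

(QE, QE, Frank); (QE, QE, Ivan); (RF, RF, Bob); (RF, RF, Sara); (RF, RF, Sara); (NULL, QE, Heidi); (NULL, QE, Judy); (NULL, QE, Liam); (NULL, QE, Pia); (NULL, RF, Vik)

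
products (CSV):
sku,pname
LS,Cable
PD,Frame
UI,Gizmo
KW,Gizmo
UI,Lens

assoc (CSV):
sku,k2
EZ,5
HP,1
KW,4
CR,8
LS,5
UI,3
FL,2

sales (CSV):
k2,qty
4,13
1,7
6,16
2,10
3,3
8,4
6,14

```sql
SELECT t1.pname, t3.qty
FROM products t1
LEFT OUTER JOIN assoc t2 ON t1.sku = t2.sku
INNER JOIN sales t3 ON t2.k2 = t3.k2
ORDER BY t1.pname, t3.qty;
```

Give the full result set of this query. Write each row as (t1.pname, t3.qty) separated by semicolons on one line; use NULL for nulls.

Evaluate left to right. First `products t1 LEFT JOIN assoc t2` on sku: 5 row(s).
Then INNER JOIN `sales t3` on k2: keep only rows whose t2.k2 appears in t3.

(Gizmo, 3); (Gizmo, 13); (Lens, 3)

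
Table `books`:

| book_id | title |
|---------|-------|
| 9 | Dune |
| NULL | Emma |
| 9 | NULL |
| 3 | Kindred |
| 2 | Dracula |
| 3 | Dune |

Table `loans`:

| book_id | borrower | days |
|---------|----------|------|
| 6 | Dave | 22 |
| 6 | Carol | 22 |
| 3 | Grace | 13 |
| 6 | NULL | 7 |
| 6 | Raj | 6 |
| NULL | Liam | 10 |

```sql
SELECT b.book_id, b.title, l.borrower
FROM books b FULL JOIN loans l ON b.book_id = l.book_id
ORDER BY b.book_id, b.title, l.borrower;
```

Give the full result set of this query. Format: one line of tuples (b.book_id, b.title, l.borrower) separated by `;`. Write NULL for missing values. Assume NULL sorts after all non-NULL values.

FULL OUTER JOIN keeps every row from both sides; unmatched rows get NULL for the other side's columns.
Matching on b.book_id = l.book_id. A NULL in a compared column never satisfies the condition.
Matched pairs: 2; unmatched b rows kept: 4; unmatched l rows kept: 5.

(2, Dracula, NULL); (3, Dune, Grace); (3, Kindred, Grace); (9, Dune, NULL); (9, NULL, NULL); (NULL, Emma, NULL); (NULL, NULL, Carol); (NULL, NULL, Dave); (NULL, NULL, Liam); (NULL, NULL, Raj); (NULL, NULL, NULL)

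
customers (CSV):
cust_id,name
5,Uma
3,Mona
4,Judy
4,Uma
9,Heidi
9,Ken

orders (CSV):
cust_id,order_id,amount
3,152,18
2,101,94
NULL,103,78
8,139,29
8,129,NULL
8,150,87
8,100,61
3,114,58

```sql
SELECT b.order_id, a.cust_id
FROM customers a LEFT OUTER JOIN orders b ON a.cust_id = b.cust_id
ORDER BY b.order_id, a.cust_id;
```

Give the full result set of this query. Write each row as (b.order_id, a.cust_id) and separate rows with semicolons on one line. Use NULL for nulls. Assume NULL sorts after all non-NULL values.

(114, 3); (152, 3); (NULL, 4); (NULL, 4); (NULL, 5); (NULL, 9); (NULL, 9)

LEFT JOIN keeps every row from `customers`; unmatched rows get NULL for `orders`'s columns.
Matching on a.cust_id = b.cust_id. A NULL in a compared column never satisfies the condition.
Matched pairs: 2; unmatched a rows kept: 5.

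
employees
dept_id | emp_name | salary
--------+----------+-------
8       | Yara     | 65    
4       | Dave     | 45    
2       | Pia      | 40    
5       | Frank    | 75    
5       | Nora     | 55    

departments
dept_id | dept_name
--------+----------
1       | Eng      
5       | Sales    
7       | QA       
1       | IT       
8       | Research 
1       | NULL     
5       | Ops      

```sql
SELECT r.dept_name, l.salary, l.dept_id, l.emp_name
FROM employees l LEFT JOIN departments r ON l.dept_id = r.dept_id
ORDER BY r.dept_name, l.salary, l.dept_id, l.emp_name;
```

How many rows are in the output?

7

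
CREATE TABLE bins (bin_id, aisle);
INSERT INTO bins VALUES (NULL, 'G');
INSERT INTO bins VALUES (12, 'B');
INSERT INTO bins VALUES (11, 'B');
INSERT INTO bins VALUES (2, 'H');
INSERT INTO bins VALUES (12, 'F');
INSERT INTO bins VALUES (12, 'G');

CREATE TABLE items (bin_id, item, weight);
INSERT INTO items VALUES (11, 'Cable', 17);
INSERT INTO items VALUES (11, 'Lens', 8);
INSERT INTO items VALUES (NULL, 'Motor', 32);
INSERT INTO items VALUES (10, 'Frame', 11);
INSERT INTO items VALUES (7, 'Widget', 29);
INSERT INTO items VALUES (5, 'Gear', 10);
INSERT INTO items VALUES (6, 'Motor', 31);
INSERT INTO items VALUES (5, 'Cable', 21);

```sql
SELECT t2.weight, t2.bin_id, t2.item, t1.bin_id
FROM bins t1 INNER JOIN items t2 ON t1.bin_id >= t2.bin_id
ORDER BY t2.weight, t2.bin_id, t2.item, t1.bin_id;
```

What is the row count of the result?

28

INNER JOIN keeps only pairs where the ON condition holds.
Matching on t1.bin_id >= t2.bin_id. A NULL in a compared column never satisfies the condition.
- t1 (bin_id=NULL) has no partner → excluded.
- t1 (bin_id=12) pairs with 7 row(s) of t2.
- t1 (bin_id=11) pairs with 7 row(s) of t2.
- t1 (bin_id=2) has no partner → excluded.
- t1 (bin_id=12) pairs with 7 row(s) of t2.
- t1 (bin_id=12) pairs with 7 row(s) of t2.
Total: 28 rows.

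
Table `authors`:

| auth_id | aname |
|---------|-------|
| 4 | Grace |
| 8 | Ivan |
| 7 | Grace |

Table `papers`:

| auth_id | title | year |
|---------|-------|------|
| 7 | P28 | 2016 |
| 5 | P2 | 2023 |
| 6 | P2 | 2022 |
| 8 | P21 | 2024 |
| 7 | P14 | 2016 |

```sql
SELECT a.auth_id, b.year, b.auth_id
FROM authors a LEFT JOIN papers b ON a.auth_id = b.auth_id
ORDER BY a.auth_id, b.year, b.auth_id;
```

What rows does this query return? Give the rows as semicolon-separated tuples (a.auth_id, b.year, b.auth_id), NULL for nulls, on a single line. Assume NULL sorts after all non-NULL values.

(4, NULL, NULL); (7, 2016, 7); (7, 2016, 7); (8, 2024, 8)

LEFT JOIN keeps every row from `authors`; unmatched rows get NULL for `papers`'s columns.
Matching on a.auth_id = b.auth_id.
- a (auth_id=4) has no partner → padded with NULL.
- a (auth_id=8) pairs with 1 row(s) of b.
- a (auth_id=7) pairs with 2 row(s) of b.
After projecting and ordering:
a.auth_id | b.year | b.auth_id
4 | NULL | NULL
7 | 2016 | 7
7 | 2016 | 7
8 | 2024 | 8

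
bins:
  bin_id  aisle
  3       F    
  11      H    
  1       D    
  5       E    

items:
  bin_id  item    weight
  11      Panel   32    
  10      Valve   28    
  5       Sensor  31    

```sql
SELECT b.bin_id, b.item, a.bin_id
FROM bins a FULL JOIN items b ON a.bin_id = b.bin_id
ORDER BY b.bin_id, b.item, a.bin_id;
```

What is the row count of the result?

FULL OUTER JOIN keeps every row from both sides; unmatched rows get NULL for the other side's columns.
Matching on a.bin_id = b.bin_id.
Matched pairs: 2; unmatched a rows kept: 2; unmatched b rows kept: 1.
Total: 2 matched + 3 padded = 5 rows.

5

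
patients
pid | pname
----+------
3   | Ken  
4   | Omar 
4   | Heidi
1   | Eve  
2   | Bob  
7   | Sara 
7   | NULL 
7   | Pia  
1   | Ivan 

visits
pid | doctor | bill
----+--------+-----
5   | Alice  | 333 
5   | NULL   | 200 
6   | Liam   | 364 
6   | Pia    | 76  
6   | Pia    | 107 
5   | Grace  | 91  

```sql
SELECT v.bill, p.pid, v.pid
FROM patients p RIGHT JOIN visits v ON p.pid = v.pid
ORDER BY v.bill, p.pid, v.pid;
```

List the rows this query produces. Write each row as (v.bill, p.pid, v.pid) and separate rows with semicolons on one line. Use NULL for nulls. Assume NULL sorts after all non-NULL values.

(76, NULL, 6); (91, NULL, 5); (107, NULL, 6); (200, NULL, 5); (333, NULL, 5); (364, NULL, 6)

RIGHT JOIN keeps every row from `visits`; unmatched rows get NULL for `patients`'s columns.
Matching on p.pid = v.pid.
Matched pairs: 0; unmatched v rows kept: 6.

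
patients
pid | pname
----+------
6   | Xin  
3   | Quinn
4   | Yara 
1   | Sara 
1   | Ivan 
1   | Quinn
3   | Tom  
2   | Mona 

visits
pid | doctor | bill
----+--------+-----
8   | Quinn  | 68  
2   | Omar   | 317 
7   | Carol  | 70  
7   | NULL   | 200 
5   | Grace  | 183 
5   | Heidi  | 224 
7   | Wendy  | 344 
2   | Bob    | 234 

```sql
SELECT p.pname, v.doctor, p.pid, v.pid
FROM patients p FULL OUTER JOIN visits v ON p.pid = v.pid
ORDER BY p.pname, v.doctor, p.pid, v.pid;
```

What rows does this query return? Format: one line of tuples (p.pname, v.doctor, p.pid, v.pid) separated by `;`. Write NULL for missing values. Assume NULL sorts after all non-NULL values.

(Ivan, NULL, 1, NULL); (Mona, Bob, 2, 2); (Mona, Omar, 2, 2); (Quinn, NULL, 1, NULL); (Quinn, NULL, 3, NULL); (Sara, NULL, 1, NULL); (Tom, NULL, 3, NULL); (Xin, NULL, 6, NULL); (Yara, NULL, 4, NULL); (NULL, Carol, NULL, 7); (NULL, Grace, NULL, 5); (NULL, Heidi, NULL, 5); (NULL, Quinn, NULL, 8); (NULL, Wendy, NULL, 7); (NULL, NULL, NULL, 7)

FULL OUTER JOIN keeps every row from both sides; unmatched rows get NULL for the other side's columns.
Matching on p.pid = v.pid.
- p row (pid=6): no match → kept, v columns NULL.
- p row (pid=3): no match → kept, v columns NULL.
- p row (pid=4): no match → kept, v columns NULL.
- p row (pid=1): no match → kept, v columns NULL.
- p row (pid=1): no match → kept, v columns NULL.
- p row (pid=1): no match → kept, v columns NULL.
- p row (pid=3): no match → kept, v columns NULL.
- p row (pid=2): matches 2 v row(s) → 2 output row(s).
- 6 v row(s) had no p match → kept, p columns NULL.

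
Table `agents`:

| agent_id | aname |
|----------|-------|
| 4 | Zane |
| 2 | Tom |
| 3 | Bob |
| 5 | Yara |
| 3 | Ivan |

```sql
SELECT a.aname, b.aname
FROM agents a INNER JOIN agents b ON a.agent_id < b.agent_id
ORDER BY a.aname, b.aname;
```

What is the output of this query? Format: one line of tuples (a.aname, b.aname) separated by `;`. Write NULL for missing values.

(Bob, Yara); (Bob, Zane); (Ivan, Yara); (Ivan, Zane); (Tom, Bob); (Tom, Ivan); (Tom, Yara); (Tom, Zane); (Zane, Yara)

INNER JOIN keeps only pairs where the ON condition holds.
Matching on a.agent_id < b.agent_id.
Matched pairs: 9.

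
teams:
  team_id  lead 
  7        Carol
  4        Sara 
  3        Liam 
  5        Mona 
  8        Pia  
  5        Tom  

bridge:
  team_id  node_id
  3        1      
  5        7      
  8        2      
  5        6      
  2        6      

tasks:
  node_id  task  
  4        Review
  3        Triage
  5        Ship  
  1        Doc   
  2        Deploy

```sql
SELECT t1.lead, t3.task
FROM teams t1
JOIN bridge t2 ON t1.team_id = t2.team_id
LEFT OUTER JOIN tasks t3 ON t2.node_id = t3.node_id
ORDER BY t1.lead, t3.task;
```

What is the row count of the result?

6

Evaluate left to right. First `teams t1 INNER JOIN bridge t2` on team_id: 6 row(s).
Then LEFT JOIN `tasks t3` on node_id: each of those 6 rows is kept; rows whose t2.node_id has no match in t3 get NULL for t3's columns.
Result: 6 row(s).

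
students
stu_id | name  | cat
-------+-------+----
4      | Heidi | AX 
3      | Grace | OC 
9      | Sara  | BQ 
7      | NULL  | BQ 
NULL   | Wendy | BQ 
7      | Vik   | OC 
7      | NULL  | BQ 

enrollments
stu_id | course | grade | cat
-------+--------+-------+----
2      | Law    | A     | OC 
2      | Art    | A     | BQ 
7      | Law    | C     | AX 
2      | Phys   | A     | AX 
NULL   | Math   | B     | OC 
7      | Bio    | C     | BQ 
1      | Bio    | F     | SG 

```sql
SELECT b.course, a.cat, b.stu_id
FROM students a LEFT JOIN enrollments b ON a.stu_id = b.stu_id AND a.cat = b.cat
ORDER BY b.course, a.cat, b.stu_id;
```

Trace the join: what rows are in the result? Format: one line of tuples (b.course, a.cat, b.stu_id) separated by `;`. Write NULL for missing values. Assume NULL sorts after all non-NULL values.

LEFT JOIN keeps every row from `students`; unmatched rows get NULL for `enrollments`'s columns.
Matching on a.stu_id = b.stu_id AND a.cat = b.cat. A NULL in a compared column never satisfies the condition.
Matched pairs: 2; unmatched a rows kept: 5.

(Bio, BQ, 7); (Bio, BQ, 7); (NULL, AX, NULL); (NULL, BQ, NULL); (NULL, BQ, NULL); (NULL, OC, NULL); (NULL, OC, NULL)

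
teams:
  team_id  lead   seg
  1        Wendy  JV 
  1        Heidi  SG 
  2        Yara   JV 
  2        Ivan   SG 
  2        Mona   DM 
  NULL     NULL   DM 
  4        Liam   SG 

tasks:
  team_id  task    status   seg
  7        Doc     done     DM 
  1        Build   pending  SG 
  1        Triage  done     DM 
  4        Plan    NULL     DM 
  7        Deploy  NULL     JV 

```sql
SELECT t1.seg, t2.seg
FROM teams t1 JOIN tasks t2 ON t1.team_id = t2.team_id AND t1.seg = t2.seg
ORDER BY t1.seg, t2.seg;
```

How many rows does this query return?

1

INNER JOIN keeps only pairs where the ON condition holds.
Matching on t1.team_id = t2.team_id AND t1.seg = t2.seg. A NULL in a compared column never satisfies the condition.
- t1 row (team_id=1, seg=JV): no match → dropped.
- t1 row (team_id=1, seg=SG): matches 1 t2 row(s) → 1 output row(s).
- t1 row (team_id=2, seg=JV): no match → dropped.
- t1 row (team_id=2, seg=SG): no match → dropped.
- t1 row (team_id=2, seg=DM): no match → dropped.
- t1 row (team_id=NULL, seg=DM): no match → dropped.
- t1 row (team_id=4, seg=SG): no match → dropped.
Total: 1 rows.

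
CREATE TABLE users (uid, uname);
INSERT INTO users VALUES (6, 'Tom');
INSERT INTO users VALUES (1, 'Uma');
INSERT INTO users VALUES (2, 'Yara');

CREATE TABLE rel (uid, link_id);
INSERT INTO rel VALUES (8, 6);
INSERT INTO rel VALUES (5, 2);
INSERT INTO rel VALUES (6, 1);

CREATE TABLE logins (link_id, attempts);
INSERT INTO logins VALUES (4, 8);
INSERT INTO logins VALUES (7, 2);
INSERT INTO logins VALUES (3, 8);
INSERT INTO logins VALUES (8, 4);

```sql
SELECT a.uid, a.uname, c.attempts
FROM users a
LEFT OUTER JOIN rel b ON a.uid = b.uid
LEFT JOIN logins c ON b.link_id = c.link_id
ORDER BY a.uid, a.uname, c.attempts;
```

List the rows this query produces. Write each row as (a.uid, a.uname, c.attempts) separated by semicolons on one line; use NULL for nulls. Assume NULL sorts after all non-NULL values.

Evaluate left to right. First `users a LEFT JOIN rel b` on uid: 3 row(s).
Then LEFT JOIN `logins c` on link_id: each of those 3 rows is kept; rows whose b.link_id has no match in c get NULL for c's columns.

(1, Uma, NULL); (2, Yara, NULL); (6, Tom, NULL)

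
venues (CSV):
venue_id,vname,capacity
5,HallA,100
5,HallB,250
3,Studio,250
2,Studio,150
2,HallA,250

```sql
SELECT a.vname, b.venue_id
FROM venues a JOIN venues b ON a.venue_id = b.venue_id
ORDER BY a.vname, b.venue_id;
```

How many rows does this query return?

9

INNER JOIN keeps only pairs where the ON condition holds.
Matching on a.venue_id = b.venue_id.
- a row (venue_id=5): matches 2 b row(s) → 2 output row(s).
- a row (venue_id=5): matches 2 b row(s) → 2 output row(s).
- a row (venue_id=3): matches 1 b row(s) → 1 output row(s).
- a row (venue_id=2): matches 2 b row(s) → 2 output row(s).
- a row (venue_id=2): matches 2 b row(s) → 2 output row(s).
Total: 9 rows.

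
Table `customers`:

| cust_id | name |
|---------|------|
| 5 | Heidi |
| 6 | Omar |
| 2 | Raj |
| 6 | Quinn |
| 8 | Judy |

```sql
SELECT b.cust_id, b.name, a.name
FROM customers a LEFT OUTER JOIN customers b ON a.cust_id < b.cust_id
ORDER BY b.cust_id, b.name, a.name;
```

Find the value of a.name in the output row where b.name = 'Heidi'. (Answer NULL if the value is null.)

LEFT JOIN keeps every row from `customers a`; unmatched rows get NULL for `customers b`'s columns.
Matching on a.cust_id < b.cust_id.
- a (cust_id=5) pairs with 3 row(s) of b.
- a (cust_id=6) pairs with 1 row(s) of b.
- a (cust_id=2) pairs with 4 row(s) of b.
- a (cust_id=6) pairs with 1 row(s) of b.
- a (cust_id=8) has no partner → padded with NULL.

Raj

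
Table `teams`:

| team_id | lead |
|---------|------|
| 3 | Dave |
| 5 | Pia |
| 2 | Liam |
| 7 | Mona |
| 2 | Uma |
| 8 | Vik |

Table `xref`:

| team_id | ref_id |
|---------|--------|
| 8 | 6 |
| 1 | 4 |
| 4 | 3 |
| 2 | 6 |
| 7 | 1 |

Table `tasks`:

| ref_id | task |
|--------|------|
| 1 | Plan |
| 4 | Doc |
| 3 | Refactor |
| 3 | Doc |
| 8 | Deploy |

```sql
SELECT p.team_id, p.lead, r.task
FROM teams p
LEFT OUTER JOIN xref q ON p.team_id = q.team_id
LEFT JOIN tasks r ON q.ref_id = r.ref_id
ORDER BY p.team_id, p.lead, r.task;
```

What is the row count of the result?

6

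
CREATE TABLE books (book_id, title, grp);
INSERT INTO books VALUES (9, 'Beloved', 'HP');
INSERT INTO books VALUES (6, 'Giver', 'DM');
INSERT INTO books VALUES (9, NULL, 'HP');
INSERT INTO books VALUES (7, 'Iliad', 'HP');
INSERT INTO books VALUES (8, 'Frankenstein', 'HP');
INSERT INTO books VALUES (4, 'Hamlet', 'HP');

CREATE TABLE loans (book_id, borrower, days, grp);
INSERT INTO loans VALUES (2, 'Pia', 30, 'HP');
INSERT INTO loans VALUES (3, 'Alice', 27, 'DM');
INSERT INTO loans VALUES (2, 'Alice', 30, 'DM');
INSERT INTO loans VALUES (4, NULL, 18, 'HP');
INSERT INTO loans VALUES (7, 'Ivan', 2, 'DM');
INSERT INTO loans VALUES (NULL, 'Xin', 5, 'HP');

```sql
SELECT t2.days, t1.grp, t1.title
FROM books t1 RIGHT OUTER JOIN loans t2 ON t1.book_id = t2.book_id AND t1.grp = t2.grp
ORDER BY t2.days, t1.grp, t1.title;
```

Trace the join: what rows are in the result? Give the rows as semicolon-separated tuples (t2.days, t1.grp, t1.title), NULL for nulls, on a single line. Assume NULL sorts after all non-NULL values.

(2, NULL, NULL); (5, NULL, NULL); (18, HP, Hamlet); (27, NULL, NULL); (30, NULL, NULL); (30, NULL, NULL)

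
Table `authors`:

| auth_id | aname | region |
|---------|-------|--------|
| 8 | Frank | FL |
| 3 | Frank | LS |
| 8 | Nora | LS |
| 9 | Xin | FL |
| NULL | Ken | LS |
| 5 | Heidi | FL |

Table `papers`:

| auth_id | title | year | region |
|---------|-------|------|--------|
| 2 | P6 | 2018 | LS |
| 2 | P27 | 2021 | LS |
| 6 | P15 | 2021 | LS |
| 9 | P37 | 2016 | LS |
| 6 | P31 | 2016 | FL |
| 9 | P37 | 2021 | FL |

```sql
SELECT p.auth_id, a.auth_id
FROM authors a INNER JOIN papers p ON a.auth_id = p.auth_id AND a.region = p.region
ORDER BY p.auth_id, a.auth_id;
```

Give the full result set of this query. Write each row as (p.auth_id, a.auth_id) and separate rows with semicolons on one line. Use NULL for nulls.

(9, 9)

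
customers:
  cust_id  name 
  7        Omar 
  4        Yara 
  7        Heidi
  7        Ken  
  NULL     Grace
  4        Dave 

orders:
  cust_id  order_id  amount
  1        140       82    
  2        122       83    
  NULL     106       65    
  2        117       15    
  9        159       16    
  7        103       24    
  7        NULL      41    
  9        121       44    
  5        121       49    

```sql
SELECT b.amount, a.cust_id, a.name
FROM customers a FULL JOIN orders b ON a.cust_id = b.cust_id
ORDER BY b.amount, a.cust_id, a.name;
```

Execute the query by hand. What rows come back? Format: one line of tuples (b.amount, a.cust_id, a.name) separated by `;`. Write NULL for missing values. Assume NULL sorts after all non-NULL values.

FULL OUTER JOIN keeps every row from both sides; unmatched rows get NULL for the other side's columns.
Matching on a.cust_id = b.cust_id. A NULL in a compared column never satisfies the condition.
- a (cust_id=7) pairs with 2 row(s) of b.
- a (cust_id=4) has no partner → padded with NULL.
- a (cust_id=7) pairs with 2 row(s) of b.
- a (cust_id=7) pairs with 2 row(s) of b.
- a (cust_id=NULL) has no partner → padded with NULL.
- a (cust_id=4) has no partner → padded with NULL.
- 7 b row(s) had no a match → kept, a columns NULL.

(15, NULL, NULL); (16, NULL, NULL); (24, 7, Heidi); (24, 7, Ken); (24, 7, Omar); (41, 7, Heidi); (41, 7, Ken); (41, 7, Omar); (44, NULL, NULL); (49, NULL, NULL); (65, NULL, NULL); (82, NULL, NULL); (83, NULL, NULL); (NULL, 4, Dave); (NULL, 4, Yara); (NULL, NULL, Grace)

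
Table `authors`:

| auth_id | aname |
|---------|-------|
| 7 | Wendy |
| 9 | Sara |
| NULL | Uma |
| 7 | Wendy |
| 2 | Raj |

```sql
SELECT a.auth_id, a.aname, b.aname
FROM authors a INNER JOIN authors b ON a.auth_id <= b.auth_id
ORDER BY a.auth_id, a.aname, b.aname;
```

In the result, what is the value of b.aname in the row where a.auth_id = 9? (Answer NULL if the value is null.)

INNER JOIN keeps only pairs where the ON condition holds.
Matching on a.auth_id <= b.auth_id. A NULL in a compared column never satisfies the condition.
- auth_id=7: 3 matching b row(s), so 3 row(s) emitted.
- auth_id=9: 1 matching b row(s), so 1 row(s) emitted.
- auth_id=NULL: no matching b row, dropped.
- auth_id=7: 3 matching b row(s), so 3 row(s) emitted.
- auth_id=2: 4 matching b row(s), so 4 row(s) emitted.

Sara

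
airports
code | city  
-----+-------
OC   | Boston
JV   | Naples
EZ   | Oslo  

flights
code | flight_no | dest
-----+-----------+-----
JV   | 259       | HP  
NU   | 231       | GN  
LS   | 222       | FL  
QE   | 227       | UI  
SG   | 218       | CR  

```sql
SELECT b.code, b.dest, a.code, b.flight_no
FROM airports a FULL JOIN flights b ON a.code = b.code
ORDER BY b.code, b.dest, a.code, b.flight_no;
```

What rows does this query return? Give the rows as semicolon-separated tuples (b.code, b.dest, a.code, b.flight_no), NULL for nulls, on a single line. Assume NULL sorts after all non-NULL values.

FULL OUTER JOIN keeps every row from both sides; unmatched rows get NULL for the other side's columns.
Matching on a.code = b.code.
- code=OC: no b row matches, row kept with b columns NULL.
- code=JV: 1 matching b row(s), so 1 row(s) emitted.
- code=EZ: no b row matches, row kept with b columns NULL.
- 4 row(s) from b found no a partner → padded with NULL.
After projecting and ordering:
b.code | b.dest | a.code | b.flight_no
JV | HP | JV | 259
LS | FL | NULL | 222
NU | GN | NULL | 231
QE | UI | NULL | 227
SG | CR | NULL | 218
NULL | NULL | EZ | NULL
NULL | NULL | OC | NULL

(JV, HP, JV, 259); (LS, FL, NULL, 222); (NU, GN, NULL, 231); (QE, UI, NULL, 227); (SG, CR, NULL, 218); (NULL, NULL, EZ, NULL); (NULL, NULL, OC, NULL)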